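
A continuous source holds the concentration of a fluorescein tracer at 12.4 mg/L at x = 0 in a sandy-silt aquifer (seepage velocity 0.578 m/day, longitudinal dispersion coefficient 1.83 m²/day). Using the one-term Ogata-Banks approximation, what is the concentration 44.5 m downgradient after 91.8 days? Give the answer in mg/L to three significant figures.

8.43 mg/L

For a continuous step input, C/C₀ ≈ ½·erfc((x−vt)/(2√(Dt))).
vt = 0.578 × 91.8 = 53.0604 m and 2√(Dt) = 2√(1.83 × 91.8) = 25.92 m.
Argument (x−vt)/(2√(Dt)) = (44.5 − 53.0604)/25.92 = -0.3303; ½·erfc(-0.3303) = 0.6798.
C = 12.4 × 0.6798 = 8.43 mg/L.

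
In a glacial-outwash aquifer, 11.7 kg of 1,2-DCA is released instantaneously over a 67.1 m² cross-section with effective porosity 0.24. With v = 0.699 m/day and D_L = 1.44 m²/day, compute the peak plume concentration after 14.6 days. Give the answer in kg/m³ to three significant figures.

0.0447 kg/m³

The peak of an instantaneous 1D plume sits at x = vt; there the Gaussian factor is 1 and C_max = M/(n_e·A·√(4πDt)), where n_e·A is the pore area the mass is dissolved in.
√(4πDt) = √(4π × 1.44 × 14.6) = 16.25 m, so C_max = 11.7/(0.24 × 67.1 × 16.25) = 0.0447 kg/m³.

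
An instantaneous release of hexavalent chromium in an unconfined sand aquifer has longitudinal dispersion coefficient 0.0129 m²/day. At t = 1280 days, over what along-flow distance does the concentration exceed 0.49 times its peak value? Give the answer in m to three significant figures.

13.7 m

The plume is Gaussian with σ = √(2Dt) = √(2 × 0.0129 × 1280) = 5.747 m.
C/C_peak = exp(−Δx²/(2σ²)) = 0.49 ⇒ Δx = σ·√(−2 ln 0.49) = 5.747 × 1.194 = 6.862 m.
Width = 2Δx = 13.7 m.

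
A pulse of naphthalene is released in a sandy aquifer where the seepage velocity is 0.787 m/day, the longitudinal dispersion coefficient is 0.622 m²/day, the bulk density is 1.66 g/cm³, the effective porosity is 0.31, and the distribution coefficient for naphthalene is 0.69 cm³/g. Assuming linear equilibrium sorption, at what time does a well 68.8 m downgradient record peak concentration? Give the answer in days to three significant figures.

Retardation factor R = 1 + ρ_b·K_d/n = 1 + 1.66 × 0.69/0.31 = 4.695.
Sorption retards both mechanisms: v_R = v/R = 0.1676 m/day, D_R = D/R = 0.1325 m²/day.
Peak time from v_R²t² + 2D_R t − x² = 0: t = (√(D_R² + v_R²x²) − D_R)/v_R².
√(D_R² + v_R²x²) = √(0.1325² + 0.1676² × 68.8²) = 11.53; v_R² = 0.02809.
t = (11.53 − 0.1325)/0.02809 = 406 days.

406 days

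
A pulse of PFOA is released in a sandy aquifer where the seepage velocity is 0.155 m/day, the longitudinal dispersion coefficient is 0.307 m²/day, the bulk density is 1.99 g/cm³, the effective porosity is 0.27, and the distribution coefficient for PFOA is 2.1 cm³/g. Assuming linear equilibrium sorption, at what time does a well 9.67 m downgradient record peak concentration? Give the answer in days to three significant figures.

839 days

Retardation factor R = 1 + ρ_b·K_d/n = 1 + 1.99 × 2.1/0.27 = 16.48.
Sorption retards both mechanisms: v_R = v/R = 0.009405 m/day, D_R = D/R = 0.01863 m²/day.
Peak time from v_R²t² + 2D_R t − x² = 0: t = (√(D_R² + v_R²x²) − D_R)/v_R².
√(D_R² + v_R²x²) = √(0.01863² + 0.009405² × 9.67²) = 0.09283; v_R² = 8.845e-05.
t = (0.09283 − 0.01863)/8.845e-05 = 839 days.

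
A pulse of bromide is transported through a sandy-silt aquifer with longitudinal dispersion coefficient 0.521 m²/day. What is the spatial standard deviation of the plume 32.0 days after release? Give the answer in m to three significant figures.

5.77 m

Dispersive spreading gives a Gaussian with σ² = 2Dt; advection only shifts the center.
σ = √(2 × 0.521 × 32.0) = 5.77 m.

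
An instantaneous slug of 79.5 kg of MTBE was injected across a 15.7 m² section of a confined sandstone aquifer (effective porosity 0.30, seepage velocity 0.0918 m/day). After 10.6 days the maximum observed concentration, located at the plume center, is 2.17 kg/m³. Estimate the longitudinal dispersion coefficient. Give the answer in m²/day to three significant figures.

0.454 m²/day

At the plume center C_max = M/(n_e·A·√(4πDt)), so D = M²/(4πt·(n_e·A·C_max)²).
n_e·A·C_max = 0.30 × 15.7 × 2.17 = 10.22 kg/m.
D = 79.5²/(4π × 10.6 × 10.22²) = 0.454 m²/day.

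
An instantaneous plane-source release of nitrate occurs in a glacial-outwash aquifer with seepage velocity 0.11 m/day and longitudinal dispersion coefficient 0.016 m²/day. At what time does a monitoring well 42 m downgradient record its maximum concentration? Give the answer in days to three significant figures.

380 days

For the 1D instantaneous-source solution, setting ∂C/∂t = 0 at fixed x gives v²t² + 2Dt − x² = 0, so t = (√(D² + v²x²) − D)/v².
√(D² + v²x²) = √(0.016² + 0.11² × 42²) = 4.620; v² = 0.0121.
t = (4.620 − 0.016)/0.0121 = 380 days (vs. the pure-advection estimate x/v = 382 d).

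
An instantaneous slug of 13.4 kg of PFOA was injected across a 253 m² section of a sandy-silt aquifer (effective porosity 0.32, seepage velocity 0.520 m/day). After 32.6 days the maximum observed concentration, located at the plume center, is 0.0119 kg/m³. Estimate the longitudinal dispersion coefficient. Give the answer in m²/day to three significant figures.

0.472 m²/day

At the plume center C_max = M/(n_e·A·√(4πDt)), so D = M²/(4πt·(n_e·A·C_max)²).
n_e·A·C_max = 0.32 × 253 × 0.0119 = 0.9634 kg/m.
D = 13.4²/(4π × 32.6 × 0.9634²) = 0.472 m²/day.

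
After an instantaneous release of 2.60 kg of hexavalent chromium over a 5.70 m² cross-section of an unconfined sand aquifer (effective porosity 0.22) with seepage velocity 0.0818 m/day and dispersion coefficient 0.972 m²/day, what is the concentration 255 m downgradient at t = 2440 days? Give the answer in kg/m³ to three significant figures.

0.00869 kg/m³

For an instantaneous plane source, C(x,t) = M/(n_e·A·√(4πDt)) · exp(−(x−vt)²/(4Dt)), with n_e·A the pore (flow) area.
Plume center vt = 0.0818 × 2440 = 199.592 m, so the well at 255 m is 55.408 m downgradient of the peak.
√(4πDt) = 172.6 m, giving peak height M/(n_e·A·√(4πDt)) = 2.60/(0.22 × 5.70 × 172.6) = 0.01201 kg/m³.
(x−vt)²/(4Dt) = (55.408)²/(4 × 0.972 × 2440) = 0.3236; exp(−0.3236) = 0.7235.
C = 0.01201 × 0.7235 = 0.00869 kg/m³.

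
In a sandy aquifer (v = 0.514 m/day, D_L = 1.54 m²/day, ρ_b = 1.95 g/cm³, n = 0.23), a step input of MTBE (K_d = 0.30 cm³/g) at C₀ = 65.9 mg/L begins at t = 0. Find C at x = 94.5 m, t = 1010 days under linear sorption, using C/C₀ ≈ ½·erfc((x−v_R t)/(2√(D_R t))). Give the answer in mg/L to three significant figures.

Retardation factor R = 1 + ρ_b·K_d/n = 1 + 1.95 × 0.30/0.23 = 3.543.
Sorption retards both mechanisms: v_R = v/R = 0.1451 m/day, D_R = D/R = 0.4347 m²/day.
v_R·t = 0.1451 × 1010 = 146.551 m; 2√(D_R t) = 41.91 m; argument = (94.5 − 146.551)/41.91 = -1.242.
C = C₀ × ½·erfc(-1.242) = 65.9 × 0.9605 = 63.3 mg/L.

63.3 mg/L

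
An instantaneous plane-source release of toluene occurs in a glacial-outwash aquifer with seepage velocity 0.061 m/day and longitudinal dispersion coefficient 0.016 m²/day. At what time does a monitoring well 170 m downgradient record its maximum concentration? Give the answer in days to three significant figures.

2780 days

For the 1D instantaneous-source solution, setting ∂C/∂t = 0 at fixed x gives v²t² + 2Dt − x² = 0, so t = (√(D² + v²x²) − D)/v².
√(D² + v²x²) = √(0.016² + 0.061² × 170²) = 10.37; v² = 0.003721.
t = (10.37 − 0.016)/0.003721 = 2780 days (vs. the pure-advection estimate x/v = 2790 d).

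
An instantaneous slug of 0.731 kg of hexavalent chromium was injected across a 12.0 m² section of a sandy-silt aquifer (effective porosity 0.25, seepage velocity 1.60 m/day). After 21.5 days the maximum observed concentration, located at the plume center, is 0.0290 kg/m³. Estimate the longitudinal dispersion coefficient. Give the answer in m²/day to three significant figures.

At the plume center C_max = M/(n_e·A·√(4πDt)), so D = M²/(4πt·(n_e·A·C_max)²).
n_e·A·C_max = 0.25 × 12.0 × 0.0290 = 0.08700 kg/m.
D = 0.731²/(4π × 21.5 × 0.08700²) = 0.261 m²/day.

0.261 m²/day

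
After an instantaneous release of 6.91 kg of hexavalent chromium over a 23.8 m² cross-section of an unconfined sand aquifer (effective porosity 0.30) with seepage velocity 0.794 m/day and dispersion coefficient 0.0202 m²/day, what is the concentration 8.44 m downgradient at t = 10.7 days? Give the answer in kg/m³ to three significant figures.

For an instantaneous plane source, C(x,t) = M/(n_e·A·√(4πDt)) · exp(−(x−vt)²/(4Dt)), with n_e·A the pore (flow) area.
Plume center vt = 0.794 × 10.7 = 8.4958 m, so the well at 8.44 m is 0.0558 m upgradient of the peak.
√(4πDt) = 1.648 m, giving peak height M/(n_e·A·√(4πDt)) = 6.91/(0.30 × 23.8 × 1.648) = 0.5872 kg/m³.
(x−vt)²/(4Dt) = (-0.0558)²/(4 × 0.0202 × 10.7) = 0.003601; exp(−0.003601) = 0.9964.
C = 0.5872 × 0.9964 = 0.585 kg/m³.

0.585 kg/m³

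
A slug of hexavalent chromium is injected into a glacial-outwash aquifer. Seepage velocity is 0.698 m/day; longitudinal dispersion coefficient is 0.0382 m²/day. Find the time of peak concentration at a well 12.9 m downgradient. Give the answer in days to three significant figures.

For the 1D instantaneous-source solution, setting ∂C/∂t = 0 at fixed x gives v²t² + 2Dt − x² = 0, so t = (√(D² + v²x²) − D)/v².
√(D² + v²x²) = √(0.0382² + 0.698² × 12.9²) = 9.004; v² = 0.487204.
t = (9.004 − 0.0382)/0.487204 = 18.4 days (vs. the pure-advection estimate x/v = 18.5 d).

18.4 days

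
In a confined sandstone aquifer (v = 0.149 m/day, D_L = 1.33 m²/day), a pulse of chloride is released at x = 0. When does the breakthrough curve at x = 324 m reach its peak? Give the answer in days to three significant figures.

2120 days

For the 1D instantaneous-source solution, setting ∂C/∂t = 0 at fixed x gives v²t² + 2Dt − x² = 0, so t = (√(D² + v²x²) − D)/v².
√(D² + v²x²) = √(1.33² + 0.149² × 324²) = 48.29; v² = 0.022201.
t = (48.29 − 1.33)/0.022201 = 2120 days (vs. the pure-advection estimate x/v = 2170 d).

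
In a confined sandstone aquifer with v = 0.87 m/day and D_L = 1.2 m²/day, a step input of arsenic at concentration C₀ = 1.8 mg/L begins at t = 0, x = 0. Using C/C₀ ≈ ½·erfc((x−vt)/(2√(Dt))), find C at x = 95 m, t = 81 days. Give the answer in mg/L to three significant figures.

0.0707 mg/L

For a continuous step input, C/C₀ ≈ ½·erfc((x−vt)/(2√(Dt))).
vt = 0.87 × 81 = 70.47 m and 2√(Dt) = 2√(1.2 × 81) = 19.72 m.
Argument (x−vt)/(2√(Dt)) = (95 − 70.47)/19.72 = 1.244; ½·erfc(1.244) = 0.03926.
C = 1.8 × 0.03926 = 0.0707 mg/L.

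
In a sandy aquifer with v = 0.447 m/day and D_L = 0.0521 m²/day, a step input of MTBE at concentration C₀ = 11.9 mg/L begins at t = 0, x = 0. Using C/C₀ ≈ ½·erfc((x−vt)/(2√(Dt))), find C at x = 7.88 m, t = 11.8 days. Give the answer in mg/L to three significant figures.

0.112 mg/L

For a continuous step input, C/C₀ ≈ ½·erfc((x−vt)/(2√(Dt))).
vt = 0.447 × 11.8 = 5.2746 m and 2√(Dt) = 2√(0.0521 × 11.8) = 1.568 m.
Argument (x−vt)/(2√(Dt)) = (7.88 − 5.2746)/1.568 = 1.662; ½·erfc(1.662) = 0.009376.
C = 11.9 × 0.009376 = 0.112 mg/L.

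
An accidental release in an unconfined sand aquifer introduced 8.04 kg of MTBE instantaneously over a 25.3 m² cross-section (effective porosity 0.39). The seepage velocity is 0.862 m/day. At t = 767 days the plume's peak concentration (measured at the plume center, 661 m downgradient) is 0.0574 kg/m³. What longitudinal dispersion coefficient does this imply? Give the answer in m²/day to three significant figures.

At the plume center C_max = M/(n_e·A·√(4πDt)), so D = M²/(4πt·(n_e·A·C_max)²).
n_e·A·C_max = 0.39 × 25.3 × 0.0574 = 0.5664 kg/m.
D = 8.04²/(4π × 767 × 0.5664²) = 0.0209 m²/day.

0.0209 m²/day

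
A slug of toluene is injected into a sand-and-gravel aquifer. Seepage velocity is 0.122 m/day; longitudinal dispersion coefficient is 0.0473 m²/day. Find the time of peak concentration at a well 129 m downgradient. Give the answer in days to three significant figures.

1050 days

For the 1D instantaneous-source solution, setting ∂C/∂t = 0 at fixed x gives v²t² + 2Dt − x² = 0, so t = (√(D² + v²x²) − D)/v².
√(D² + v²x²) = √(0.0473² + 0.122² × 129²) = 15.74; v² = 0.014884.
t = (15.74 − 0.0473)/0.014884 = 1050 days (vs. the pure-advection estimate x/v = 1060 d).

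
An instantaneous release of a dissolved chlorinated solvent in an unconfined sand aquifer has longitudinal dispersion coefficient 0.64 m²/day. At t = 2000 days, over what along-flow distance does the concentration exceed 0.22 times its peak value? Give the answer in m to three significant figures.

The plume is Gaussian with σ = √(2Dt) = √(2 × 0.64 × 2000) = 50.60 m.
C/C_peak = exp(−Δx²/(2σ²)) = 0.22 ⇒ Δx = σ·√(−2 ln 0.22) = 50.60 × 1.740 = 88.04 m.
Width = 2Δx = 176 m.

176 m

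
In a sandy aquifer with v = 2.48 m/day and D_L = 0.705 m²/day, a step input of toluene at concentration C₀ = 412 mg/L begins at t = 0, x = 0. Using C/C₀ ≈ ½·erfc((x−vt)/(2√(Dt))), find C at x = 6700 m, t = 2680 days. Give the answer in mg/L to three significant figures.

78.9 mg/L

For a continuous step input, C/C₀ ≈ ½·erfc((x−vt)/(2√(Dt))).
vt = 2.48 × 2680 = 6646.4 m and 2√(Dt) = 2√(0.705 × 2680) = 86.93 m.
Argument (x−vt)/(2√(Dt)) = (6700 − 6646.4)/86.93 = 0.6166; ½·erfc(0.6166) = 0.1916.
C = 412 × 0.1916 = 78.9 mg/L.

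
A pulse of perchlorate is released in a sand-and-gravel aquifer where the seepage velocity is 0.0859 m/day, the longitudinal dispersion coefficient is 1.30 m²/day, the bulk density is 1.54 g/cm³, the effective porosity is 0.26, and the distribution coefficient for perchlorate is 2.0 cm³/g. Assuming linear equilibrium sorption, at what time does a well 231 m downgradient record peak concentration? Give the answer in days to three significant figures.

32400 days

Retardation factor R = 1 + ρ_b·K_d/n = 1 + 1.54 × 2.0/0.26 = 12.85.
Sorption retards both mechanisms: v_R = v/R = 0.006685 m/day, D_R = D/R = 0.1012 m²/day.
Peak time from v_R²t² + 2D_R t − x² = 0: t = (√(D_R² + v_R²x²) − D_R)/v_R².
√(D_R² + v_R²x²) = √(0.1012² + 0.006685² × 231²) = 1.548; v_R² = 4.469e-05.
t = (1.548 − 0.1012)/4.469e-05 = 32400 days.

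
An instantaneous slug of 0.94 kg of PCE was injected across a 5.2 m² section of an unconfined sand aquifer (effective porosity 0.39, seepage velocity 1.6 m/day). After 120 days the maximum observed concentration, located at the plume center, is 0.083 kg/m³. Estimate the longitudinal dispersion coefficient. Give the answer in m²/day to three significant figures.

At the plume center C_max = M/(n_e·A·√(4πDt)), so D = M²/(4πt·(n_e·A·C_max)²).
n_e·A·C_max = 0.39 × 5.2 × 0.083 = 0.1683 kg/m.
D = 0.94²/(4π × 120 × 0.1683²) = 0.0207 m²/day.

0.0207 m²/day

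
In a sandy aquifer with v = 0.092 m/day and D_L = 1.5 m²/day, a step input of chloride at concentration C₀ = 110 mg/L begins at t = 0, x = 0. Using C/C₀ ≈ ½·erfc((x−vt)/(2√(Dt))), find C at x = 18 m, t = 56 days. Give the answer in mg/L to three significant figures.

17.7 mg/L

For a continuous step input, C/C₀ ≈ ½·erfc((x−vt)/(2√(Dt))).
vt = 0.092 × 56 = 5.152 m and 2√(Dt) = 2√(1.5 × 56) = 18.33 m.
Argument (x−vt)/(2√(Dt)) = (18 − 5.152)/18.33 = 0.7009; ½·erfc(0.7009) = 0.1608.
C = 110 × 0.1608 = 17.7 mg/L.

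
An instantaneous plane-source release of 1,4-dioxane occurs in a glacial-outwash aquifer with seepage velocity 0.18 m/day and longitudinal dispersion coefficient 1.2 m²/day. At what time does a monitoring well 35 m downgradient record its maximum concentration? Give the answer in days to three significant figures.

161 days

For the 1D instantaneous-source solution, setting ∂C/∂t = 0 at fixed x gives v²t² + 2Dt − x² = 0, so t = (√(D² + v²x²) − D)/v².
√(D² + v²x²) = √(1.2² + 0.18² × 35²) = 6.413; v² = 0.0324.
t = (6.413 − 1.2)/0.0324 = 161 days (vs. the pure-advection estimate x/v = 194 d).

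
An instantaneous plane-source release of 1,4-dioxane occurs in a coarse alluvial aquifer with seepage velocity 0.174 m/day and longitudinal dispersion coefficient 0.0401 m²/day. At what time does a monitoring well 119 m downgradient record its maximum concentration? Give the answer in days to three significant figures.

683 days

For the 1D instantaneous-source solution, setting ∂C/∂t = 0 at fixed x gives v²t² + 2Dt − x² = 0, so t = (√(D² + v²x²) − D)/v².
√(D² + v²x²) = √(0.0401² + 0.174² × 119²) = 20.71; v² = 0.030276.
t = (20.71 − 0.0401)/0.030276 = 683 days (vs. the pure-advection estimate x/v = 684 d).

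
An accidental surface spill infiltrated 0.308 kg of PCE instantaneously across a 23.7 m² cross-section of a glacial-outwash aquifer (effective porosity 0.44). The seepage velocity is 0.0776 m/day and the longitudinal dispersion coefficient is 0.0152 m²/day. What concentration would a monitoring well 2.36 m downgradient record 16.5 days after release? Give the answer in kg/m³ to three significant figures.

For an instantaneous plane source, C(x,t) = M/(n_e·A·√(4πDt)) · exp(−(x−vt)²/(4Dt)), with n_e·A the pore (flow) area.
Plume center vt = 0.0776 × 16.5 = 1.2804 m, so the well at 2.36 m is 1.0796 m downgradient of the peak.
√(4πDt) = 1.775 m, giving peak height M/(n_e·A·√(4πDt)) = 0.308/(0.44 × 23.7 × 1.775) = 0.01664 kg/m³.
(x−vt)²/(4Dt) = (1.0796)²/(4 × 0.0152 × 16.5) = 1.162; exp(−1.162) = 0.3129.
C = 0.01664 × 0.3129 = 0.00521 kg/m³.

0.00521 kg/m³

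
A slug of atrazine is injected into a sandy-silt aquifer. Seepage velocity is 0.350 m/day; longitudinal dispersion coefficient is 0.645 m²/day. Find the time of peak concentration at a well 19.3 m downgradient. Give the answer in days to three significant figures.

50.1 days

For the 1D instantaneous-source solution, setting ∂C/∂t = 0 at fixed x gives v²t² + 2Dt − x² = 0, so t = (√(D² + v²x²) − D)/v².
√(D² + v²x²) = √(0.645² + 0.350² × 19.3²) = 6.786; v² = 0.1225.
t = (6.786 − 0.645)/0.1225 = 50.1 days (vs. the pure-advection estimate x/v = 55.1 d).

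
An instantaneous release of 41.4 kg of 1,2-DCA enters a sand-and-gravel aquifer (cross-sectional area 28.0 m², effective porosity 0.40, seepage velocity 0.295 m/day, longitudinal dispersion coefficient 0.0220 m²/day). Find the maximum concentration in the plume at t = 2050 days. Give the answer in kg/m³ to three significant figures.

The peak of an instantaneous 1D plume sits at x = vt; there the Gaussian factor is 1 and C_max = M/(n_e·A·√(4πDt)), where n_e·A is the pore area the mass is dissolved in.
√(4πDt) = √(4π × 0.0220 × 2050) = 23.81 m, so C_max = 41.4/(0.40 × 28.0 × 23.81) = 0.155 kg/m³.

0.155 kg/m³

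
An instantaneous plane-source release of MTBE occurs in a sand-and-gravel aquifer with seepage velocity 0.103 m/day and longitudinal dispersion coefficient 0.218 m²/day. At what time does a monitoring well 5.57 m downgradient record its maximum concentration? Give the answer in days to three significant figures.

For the 1D instantaneous-source solution, setting ∂C/∂t = 0 at fixed x gives v²t² + 2Dt − x² = 0, so t = (√(D² + v²x²) − D)/v².
√(D² + v²x²) = √(0.218² + 0.103² × 5.57²) = 0.6137; v² = 0.010609.
t = (0.6137 − 0.218)/0.010609 = 37.3 days (vs. the pure-advection estimate x/v = 54.1 d).

37.3 days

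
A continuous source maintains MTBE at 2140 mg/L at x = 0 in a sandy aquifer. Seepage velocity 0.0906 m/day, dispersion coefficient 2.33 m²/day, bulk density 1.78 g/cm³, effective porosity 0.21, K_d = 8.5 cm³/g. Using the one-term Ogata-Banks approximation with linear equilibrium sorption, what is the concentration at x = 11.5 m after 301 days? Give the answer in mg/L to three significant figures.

Retardation factor R = 1 + ρ_b·K_d/n = 1 + 1.78 × 8.5/0.21 = 73.05.
Sorption retards both mechanisms: v_R = v/R = 0.001240 m/day, D_R = D/R = 0.03190 m²/day.
v_R·t = 0.001240 × 301 = 0.37324 m; 2√(D_R t) = 6.197 m; argument = (11.5 − 0.37324)/6.197 = 1.796.
C = C₀ × ½·erfc(1.796) = 2140 × 0.005544 = 11.9 mg/L.

11.9 mg/L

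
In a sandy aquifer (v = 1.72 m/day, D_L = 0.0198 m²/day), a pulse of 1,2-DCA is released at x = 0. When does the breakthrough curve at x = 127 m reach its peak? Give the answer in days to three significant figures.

For the 1D instantaneous-source solution, setting ∂C/∂t = 0 at fixed x gives v²t² + 2Dt − x² = 0, so t = (√(D² + v²x²) − D)/v².
√(D² + v²x²) = √(0.0198² + 1.72² × 127²) = 218.4; v² = 2.9584.
t = (218.4 − 0.0198)/2.9584 = 73.8 days (vs. the pure-advection estimate x/v = 73.8 d).

73.8 days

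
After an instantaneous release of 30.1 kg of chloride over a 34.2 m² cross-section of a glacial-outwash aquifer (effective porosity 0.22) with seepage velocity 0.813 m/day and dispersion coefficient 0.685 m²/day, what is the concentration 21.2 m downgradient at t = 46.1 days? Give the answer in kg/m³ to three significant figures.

0.0246 kg/m³

For an instantaneous plane source, C(x,t) = M/(n_e·A·√(4πDt)) · exp(−(x−vt)²/(4Dt)), with n_e·A the pore (flow) area.
Plume center vt = 0.813 × 46.1 = 37.4793 m, so the well at 21.2 m is 16.2793 m upgradient of the peak.
√(4πDt) = 19.92 m, giving peak height M/(n_e·A·√(4πDt)) = 30.1/(0.22 × 34.2 × 19.92) = 0.2008 kg/m³.
(x−vt)²/(4Dt) = (-16.2793)²/(4 × 0.685 × 46.1) = 2.098; exp(−2.098) = 0.1227.
C = 0.2008 × 0.1227 = 0.0246 kg/m³.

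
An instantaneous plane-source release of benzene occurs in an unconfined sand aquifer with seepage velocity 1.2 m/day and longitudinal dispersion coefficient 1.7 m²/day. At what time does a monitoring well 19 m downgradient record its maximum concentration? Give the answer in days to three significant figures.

For the 1D instantaneous-source solution, setting ∂C/∂t = 0 at fixed x gives v²t² + 2Dt − x² = 0, so t = (√(D² + v²x²) − D)/v².
√(D² + v²x²) = √(1.7² + 1.2² × 19²) = 22.86; v² = 1.44.
t = (22.86 − 1.7)/1.44 = 14.7 days (vs. the pure-advection estimate x/v = 15.8 d).

14.7 days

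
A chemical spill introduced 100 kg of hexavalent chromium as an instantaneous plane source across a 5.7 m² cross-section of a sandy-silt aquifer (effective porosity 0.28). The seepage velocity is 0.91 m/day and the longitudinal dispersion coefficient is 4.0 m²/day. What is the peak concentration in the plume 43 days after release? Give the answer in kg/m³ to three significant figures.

The peak of an instantaneous 1D plume sits at x = vt; there the Gaussian factor is 1 and C_max = M/(n_e·A·√(4πDt)), where n_e·A is the pore area the mass is dissolved in.
√(4πDt) = √(4π × 4.0 × 43) = 46.49 m, so C_max = 100/(0.28 × 5.7 × 46.49) = 1.35 kg/m³.

1.35 kg/m³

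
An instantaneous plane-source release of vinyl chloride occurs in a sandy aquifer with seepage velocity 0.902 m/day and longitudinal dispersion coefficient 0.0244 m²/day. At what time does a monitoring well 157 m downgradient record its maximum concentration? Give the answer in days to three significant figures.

For the 1D instantaneous-source solution, setting ∂C/∂t = 0 at fixed x gives v²t² + 2Dt − x² = 0, so t = (√(D² + v²x²) − D)/v².
√(D² + v²x²) = √(0.0244² + 0.902² × 157²) = 141.6; v² = 0.813604.
t = (141.6 − 0.0244)/0.813604 = 174 days (vs. the pure-advection estimate x/v = 174 d).

174 days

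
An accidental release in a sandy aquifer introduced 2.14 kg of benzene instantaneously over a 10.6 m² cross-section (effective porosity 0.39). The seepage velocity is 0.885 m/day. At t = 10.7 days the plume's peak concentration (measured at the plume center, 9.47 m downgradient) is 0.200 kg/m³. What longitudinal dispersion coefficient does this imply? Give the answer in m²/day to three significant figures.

0.0498 m²/day

At the plume center C_max = M/(n_e·A·√(4πDt)), so D = M²/(4πt·(n_e·A·C_max)²).
n_e·A·C_max = 0.39 × 10.6 × 0.200 = 0.8268 kg/m.
D = 2.14²/(4π × 10.7 × 0.8268²) = 0.0498 m²/day.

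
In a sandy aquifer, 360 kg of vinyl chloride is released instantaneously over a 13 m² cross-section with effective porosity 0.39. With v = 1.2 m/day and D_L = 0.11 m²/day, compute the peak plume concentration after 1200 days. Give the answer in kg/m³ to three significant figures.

1.74 kg/m³

The peak of an instantaneous 1D plume sits at x = vt; there the Gaussian factor is 1 and C_max = M/(n_e·A·√(4πDt)), where n_e·A is the pore area the mass is dissolved in.
√(4πDt) = √(4π × 0.11 × 1200) = 40.73 m, so C_max = 360/(0.39 × 13 × 40.73) = 1.74 kg/m³.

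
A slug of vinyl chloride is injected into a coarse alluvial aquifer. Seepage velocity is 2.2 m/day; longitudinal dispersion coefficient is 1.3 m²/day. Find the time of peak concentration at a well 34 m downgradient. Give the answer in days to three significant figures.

For the 1D instantaneous-source solution, setting ∂C/∂t = 0 at fixed x gives v²t² + 2Dt − x² = 0, so t = (√(D² + v²x²) − D)/v².
√(D² + v²x²) = √(1.3² + 2.2² × 34²) = 74.81; v² = 4.84.
t = (74.81 − 1.3)/4.84 = 15.2 days (vs. the pure-advection estimate x/v = 15.5 d).

15.2 days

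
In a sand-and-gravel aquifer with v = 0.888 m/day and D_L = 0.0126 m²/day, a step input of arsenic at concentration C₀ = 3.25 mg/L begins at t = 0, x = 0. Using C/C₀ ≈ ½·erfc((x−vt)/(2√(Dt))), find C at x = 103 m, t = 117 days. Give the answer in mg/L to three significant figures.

2.27 mg/L

For a continuous step input, C/C₀ ≈ ½·erfc((x−vt)/(2√(Dt))).
vt = 0.888 × 117 = 103.896 m and 2√(Dt) = 2√(0.0126 × 117) = 2.428 m.
Argument (x−vt)/(2√(Dt)) = (103 − 103.896)/2.428 = -0.3690; ½·erfc(-0.3690) = 0.6991.
C = 3.25 × 0.6991 = 2.27 mg/L.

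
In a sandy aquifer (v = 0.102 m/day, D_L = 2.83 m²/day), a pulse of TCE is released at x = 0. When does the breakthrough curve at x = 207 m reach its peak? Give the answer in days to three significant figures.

For the 1D instantaneous-source solution, setting ∂C/∂t = 0 at fixed x gives v²t² + 2Dt − x² = 0, so t = (√(D² + v²x²) − D)/v².
√(D² + v²x²) = √(2.83² + 0.102² × 207²) = 21.30; v² = 0.010404.
t = (21.30 − 2.83)/0.010404 = 1780 days (vs. the pure-advection estimate x/v = 2030 d).

1780 days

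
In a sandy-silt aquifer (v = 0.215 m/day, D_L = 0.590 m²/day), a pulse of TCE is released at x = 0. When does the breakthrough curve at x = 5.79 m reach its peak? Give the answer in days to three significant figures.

17.0 days

For the 1D instantaneous-source solution, setting ∂C/∂t = 0 at fixed x gives v²t² + 2Dt − x² = 0, so t = (√(D² + v²x²) − D)/v².
√(D² + v²x²) = √(0.590² + 0.215² × 5.79²) = 1.378; v² = 0.046225.
t = (1.378 − 0.590)/0.046225 = 17.0 days (vs. the pure-advection estimate x/v = 26.9 d).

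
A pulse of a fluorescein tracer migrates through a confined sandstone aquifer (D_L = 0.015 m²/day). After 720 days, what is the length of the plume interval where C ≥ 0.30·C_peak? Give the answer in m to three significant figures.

The plume is Gaussian with σ = √(2Dt) = √(2 × 0.015 × 720) = 4.648 m.
C/C_peak = exp(−Δx²/(2σ²)) = 0.30 ⇒ Δx = σ·√(−2 ln 0.30) = 4.648 × 1.552 = 7.214 m.
Width = 2Δx = 14.4 m.

14.4 m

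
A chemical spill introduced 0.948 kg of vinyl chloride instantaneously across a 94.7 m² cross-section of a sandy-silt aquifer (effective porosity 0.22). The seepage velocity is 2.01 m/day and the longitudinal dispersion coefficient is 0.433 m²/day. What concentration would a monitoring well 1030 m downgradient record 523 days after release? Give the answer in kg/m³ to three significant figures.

For an instantaneous plane source, C(x,t) = M/(n_e·A·√(4πDt)) · exp(−(x−vt)²/(4Dt)), with n_e·A the pore (flow) area.
Plume center vt = 2.01 × 523 = 1051.23 m, so the well at 1030 m is 21.23 m upgradient of the peak.
√(4πDt) = 53.35 m, giving peak height M/(n_e·A·√(4πDt)) = 0.948/(0.22 × 94.7 × 53.35) = 0.0008529 kg/m³.
(x−vt)²/(4Dt) = (-21.23)²/(4 × 0.433 × 523) = 0.4976; exp(−0.4976) = 0.6080.
C = 0.0008529 × 0.6080 = 0.000519 kg/m³.

0.000519 kg/m³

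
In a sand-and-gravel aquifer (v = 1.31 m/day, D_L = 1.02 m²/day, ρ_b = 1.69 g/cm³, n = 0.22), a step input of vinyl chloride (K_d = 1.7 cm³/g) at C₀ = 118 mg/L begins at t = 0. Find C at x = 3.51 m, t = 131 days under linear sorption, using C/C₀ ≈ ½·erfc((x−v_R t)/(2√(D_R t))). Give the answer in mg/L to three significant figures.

Retardation factor R = 1 + ρ_b·K_d/n = 1 + 1.69 × 1.7/0.22 = 14.06.
Sorption retards both mechanisms: v_R = v/R = 0.09317 m/day, D_R = D/R = 0.07255 m²/day.
v_R·t = 0.09317 × 131 = 12.20527 m; 2√(D_R t) = 6.166 m; argument = (3.51 − 12.20527)/6.166 = -1.410.
C = C₀ × ½·erfc(-1.410) = 118 × 0.9769 = 115 mg/L.

115 mg/L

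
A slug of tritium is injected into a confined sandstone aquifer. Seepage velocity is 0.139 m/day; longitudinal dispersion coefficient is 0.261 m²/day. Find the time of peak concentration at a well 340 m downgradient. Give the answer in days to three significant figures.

For the 1D instantaneous-source solution, setting ∂C/∂t = 0 at fixed x gives v²t² + 2Dt − x² = 0, so t = (√(D² + v²x²) − D)/v².
√(D² + v²x²) = √(0.261² + 0.139² × 340²) = 47.26; v² = 0.019321.
t = (47.26 − 0.261)/0.019321 = 2430 days (vs. the pure-advection estimate x/v = 2450 d).

2430 days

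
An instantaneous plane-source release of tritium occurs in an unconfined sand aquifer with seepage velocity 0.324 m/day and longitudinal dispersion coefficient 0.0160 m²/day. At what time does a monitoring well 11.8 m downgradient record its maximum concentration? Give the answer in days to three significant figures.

For the 1D instantaneous-source solution, setting ∂C/∂t = 0 at fixed x gives v²t² + 2Dt − x² = 0, so t = (√(D² + v²x²) − D)/v².
√(D² + v²x²) = √(0.0160² + 0.324² × 11.8²) = 3.823; v² = 0.104976.
t = (3.823 − 0.0160)/0.104976 = 36.3 days (vs. the pure-advection estimate x/v = 36.4 d).

36.3 days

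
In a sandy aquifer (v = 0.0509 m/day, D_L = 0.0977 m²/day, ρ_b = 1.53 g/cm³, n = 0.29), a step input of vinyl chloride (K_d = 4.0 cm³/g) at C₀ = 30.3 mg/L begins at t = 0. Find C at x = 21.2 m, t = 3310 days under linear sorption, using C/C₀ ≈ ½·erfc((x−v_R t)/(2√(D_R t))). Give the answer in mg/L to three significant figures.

Retardation factor R = 1 + ρ_b·K_d/n = 1 + 1.53 × 4.0/0.29 = 22.10.
Sorption retards both mechanisms: v_R = v/R = 0.002303 m/day, D_R = D/R = 0.004421 m²/day.
v_R·t = 0.002303 × 3310 = 7.62293 m; 2√(D_R t) = 7.651 m; argument = (21.2 − 7.62293)/7.651 = 1.775.
C = C₀ × ½·erfc(1.775) = 30.3 × 0.006033 = 0.183 mg/L.

0.183 mg/L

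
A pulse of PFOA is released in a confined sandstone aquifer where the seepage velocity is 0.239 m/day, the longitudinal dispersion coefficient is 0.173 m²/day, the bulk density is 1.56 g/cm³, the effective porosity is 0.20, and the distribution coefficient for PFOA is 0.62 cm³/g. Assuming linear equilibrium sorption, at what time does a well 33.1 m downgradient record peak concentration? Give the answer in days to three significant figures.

Retardation factor R = 1 + ρ_b·K_d/n = 1 + 1.56 × 0.62/0.20 = 5.836.
Sorption retards both mechanisms: v_R = v/R = 0.04095 m/day, D_R = D/R = 0.02964 m²/day.
Peak time from v_R²t² + 2D_R t − x² = 0: t = (√(D_R² + v_R²x²) − D_R)/v_R².
√(D_R² + v_R²x²) = √(0.02964² + 0.04095² × 33.1²) = 1.356; v_R² = 0.001677.
t = (1.356 − 0.02964)/0.001677 = 791 days.

791 days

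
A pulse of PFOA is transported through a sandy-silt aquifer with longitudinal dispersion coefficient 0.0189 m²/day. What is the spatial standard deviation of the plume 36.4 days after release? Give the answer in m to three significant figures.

1.17 m

Dispersive spreading gives a Gaussian with σ² = 2Dt; advection only shifts the center.
σ = √(2 × 0.0189 × 36.4) = 1.17 m.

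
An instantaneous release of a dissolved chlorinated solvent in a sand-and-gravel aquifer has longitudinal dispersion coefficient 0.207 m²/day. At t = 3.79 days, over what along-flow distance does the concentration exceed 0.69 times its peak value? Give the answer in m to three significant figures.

2.16 m

The plume is Gaussian with σ = √(2Dt) = √(2 × 0.207 × 3.79) = 1.253 m.
C/C_peak = exp(−Δx²/(2σ²)) = 0.69 ⇒ Δx = σ·√(−2 ln 0.69) = 1.253 × 0.8615 = 1.079 m.
Width = 2Δx = 2.16 m.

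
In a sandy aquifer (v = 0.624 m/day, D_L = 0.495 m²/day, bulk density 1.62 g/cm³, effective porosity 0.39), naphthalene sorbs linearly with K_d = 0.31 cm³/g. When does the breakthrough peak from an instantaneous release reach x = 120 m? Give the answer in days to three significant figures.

Retardation factor R = 1 + ρ_b·K_d/n = 1 + 1.62 × 0.31/0.39 = 2.288.
Sorption retards both mechanisms: v_R = v/R = 0.2727 m/day, D_R = D/R = 0.2163 m²/day.
Peak time from v_R²t² + 2D_R t − x² = 0: t = (√(D_R² + v_R²x²) − D_R)/v_R².
√(D_R² + v_R²x²) = √(0.2163² + 0.2727² × 120²) = 32.72; v_R² = 0.07437.
t = (32.72 − 0.2163)/0.07437 = 437 days.

437 days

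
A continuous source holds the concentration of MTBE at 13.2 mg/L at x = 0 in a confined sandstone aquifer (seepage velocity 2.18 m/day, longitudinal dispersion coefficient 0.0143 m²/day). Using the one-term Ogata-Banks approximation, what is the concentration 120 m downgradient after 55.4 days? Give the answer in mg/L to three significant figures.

9.64 mg/L

For a continuous step input, C/C₀ ≈ ½·erfc((x−vt)/(2√(Dt))).
vt = 2.18 × 55.4 = 120.772 m and 2√(Dt) = 2√(0.0143 × 55.4) = 1.780 m.
Argument (x−vt)/(2√(Dt)) = (120 − 120.772)/1.780 = -0.4337; ½·erfc(-0.4337) = 0.7302.
C = 13.2 × 0.7302 = 9.64 mg/L.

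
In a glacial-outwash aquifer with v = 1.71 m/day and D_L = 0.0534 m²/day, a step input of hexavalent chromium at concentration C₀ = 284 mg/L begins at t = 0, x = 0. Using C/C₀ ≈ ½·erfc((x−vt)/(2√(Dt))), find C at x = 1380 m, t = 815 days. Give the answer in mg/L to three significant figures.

264 mg/L

For a continuous step input, C/C₀ ≈ ½·erfc((x−vt)/(2√(Dt))).
vt = 1.71 × 815 = 1393.65 m and 2√(Dt) = 2√(0.0534 × 815) = 13.19 m.
Argument (x−vt)/(2√(Dt)) = (1380 − 1393.65)/13.19 = -1.035; ½·erfc(-1.035) = 0.9284.
C = 284 × 0.9284 = 264 mg/L.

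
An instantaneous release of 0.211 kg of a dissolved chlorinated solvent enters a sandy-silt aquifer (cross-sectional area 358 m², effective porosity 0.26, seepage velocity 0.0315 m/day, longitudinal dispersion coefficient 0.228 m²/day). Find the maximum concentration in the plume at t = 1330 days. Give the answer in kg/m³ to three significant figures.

3.67e-05 kg/m³

The peak of an instantaneous 1D plume sits at x = vt; there the Gaussian factor is 1 and C_max = M/(n_e·A·√(4πDt)), where n_e·A is the pore area the mass is dissolved in.
√(4πDt) = √(4π × 0.228 × 1330) = 61.73 m, so C_max = 0.211/(0.26 × 358 × 61.73) = 3.67e-05 kg/m³.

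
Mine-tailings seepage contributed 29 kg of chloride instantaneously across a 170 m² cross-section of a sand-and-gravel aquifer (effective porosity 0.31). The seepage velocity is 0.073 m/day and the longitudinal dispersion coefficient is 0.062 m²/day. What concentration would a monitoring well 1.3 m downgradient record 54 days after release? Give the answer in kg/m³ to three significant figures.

For an instantaneous plane source, C(x,t) = M/(n_e·A·√(4πDt)) · exp(−(x−vt)²/(4Dt)), with n_e·A the pore (flow) area.
Plume center vt = 0.073 × 54 = 3.942 m, so the well at 1.3 m is 2.642 m upgradient of the peak.
√(4πDt) = 6.486 m, giving peak height M/(n_e·A·√(4πDt)) = 29/(0.31 × 170 × 6.486) = 0.08484 kg/m³.
(x−vt)²/(4Dt) = (-2.642)²/(4 × 0.062 × 54) = 0.5212; exp(−0.5212) = 0.5938.
C = 0.08484 × 0.5938 = 0.0504 kg/m³.

0.0504 kg/m³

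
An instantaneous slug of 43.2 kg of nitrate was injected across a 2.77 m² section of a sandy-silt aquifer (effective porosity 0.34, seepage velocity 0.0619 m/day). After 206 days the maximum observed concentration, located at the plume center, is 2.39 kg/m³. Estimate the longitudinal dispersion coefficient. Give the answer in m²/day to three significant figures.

At the plume center C_max = M/(n_e·A·√(4πDt)), so D = M²/(4πt·(n_e·A·C_max)²).
n_e·A·C_max = 0.34 × 2.77 × 2.39 = 2.251 kg/m.
D = 43.2²/(4π × 206 × 2.251²) = 0.142 m²/day.

0.142 m²/day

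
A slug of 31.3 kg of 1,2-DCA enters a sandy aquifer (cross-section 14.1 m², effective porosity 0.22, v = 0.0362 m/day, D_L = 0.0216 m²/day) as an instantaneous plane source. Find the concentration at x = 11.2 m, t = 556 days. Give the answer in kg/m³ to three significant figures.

For an instantaneous plane source, C(x,t) = M/(n_e·A·√(4πDt)) · exp(−(x−vt)²/(4Dt)), with n_e·A the pore (flow) area.
Plume center vt = 0.0362 × 556 = 20.1272 m, so the well at 11.2 m is 8.9272 m upgradient of the peak.
√(4πDt) = 12.28 m, giving peak height M/(n_e·A·√(4πDt)) = 31.3/(0.22 × 14.1 × 12.28) = 0.8217 kg/m³.
(x−vt)²/(4Dt) = (-8.9272)²/(4 × 0.0216 × 556) = 1.659; exp(−1.659) = 0.1903.
C = 0.8217 × 0.1903 = 0.156 kg/m³.

0.156 kg/m³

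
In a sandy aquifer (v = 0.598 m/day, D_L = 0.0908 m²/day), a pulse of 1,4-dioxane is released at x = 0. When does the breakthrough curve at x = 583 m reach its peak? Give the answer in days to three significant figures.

975 days

For the 1D instantaneous-source solution, setting ∂C/∂t = 0 at fixed x gives v²t² + 2Dt − x² = 0, so t = (√(D² + v²x²) − D)/v².
√(D² + v²x²) = √(0.0908² + 0.598² × 583²) = 348.6; v² = 0.357604.
t = (348.6 − 0.0908)/0.357604 = 975 days (vs. the pure-advection estimate x/v = 975 d).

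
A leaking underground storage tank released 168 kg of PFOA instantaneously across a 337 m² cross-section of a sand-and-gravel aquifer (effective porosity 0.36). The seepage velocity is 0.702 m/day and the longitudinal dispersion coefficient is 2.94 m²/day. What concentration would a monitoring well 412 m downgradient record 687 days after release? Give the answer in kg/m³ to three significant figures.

For an instantaneous plane source, C(x,t) = M/(n_e·A·√(4πDt)) · exp(−(x−vt)²/(4Dt)), with n_e·A the pore (flow) area.
Plume center vt = 0.702 × 687 = 482.274 m, so the well at 412 m is 70.274 m upgradient of the peak.
√(4πDt) = 159.3 m, giving peak height M/(n_e·A·√(4πDt)) = 168/(0.36 × 337 × 159.3) = 0.008693 kg/m³.
(x−vt)²/(4Dt) = (-70.274)²/(4 × 2.94 × 687) = 0.6113; exp(−0.6113) = 0.5426.
C = 0.008693 × 0.5426 = 0.00472 kg/m³.

0.00472 kg/m³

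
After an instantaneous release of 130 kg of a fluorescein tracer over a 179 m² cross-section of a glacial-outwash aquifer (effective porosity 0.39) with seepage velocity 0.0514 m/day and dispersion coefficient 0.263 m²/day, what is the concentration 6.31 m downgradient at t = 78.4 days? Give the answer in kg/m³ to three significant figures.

For an instantaneous plane source, C(x,t) = M/(n_e·A·√(4πDt)) · exp(−(x−vt)²/(4Dt)), with n_e·A the pore (flow) area.
Plume center vt = 0.0514 × 78.4 = 4.02976 m, so the well at 6.31 m is 2.28024 m downgradient of the peak.
√(4πDt) = 16.10 m, giving peak height M/(n_e·A·√(4πDt)) = 130/(0.39 × 179 × 16.10) = 0.1157 kg/m³.
(x−vt)²/(4Dt) = (2.28024)²/(4 × 0.263 × 78.4) = 0.06304; exp(−0.06304) = 0.9389.
C = 0.1157 × 0.9389 = 0.109 kg/m³.

0.109 kg/m³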